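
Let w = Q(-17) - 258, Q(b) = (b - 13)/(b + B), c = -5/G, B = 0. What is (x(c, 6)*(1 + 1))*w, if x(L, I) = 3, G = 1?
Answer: -26136/17 ≈ -1537.4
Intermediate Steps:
c = -5 (c = -5/1 = -5*1 = -5)
Q(b) = (-13 + b)/b (Q(b) = (b - 13)/(b + 0) = (-13 + b)/b)
w = -4356/17 (w = (-13 - 17)/(-17) - 258 = -1/17*(-30) - 258 = 30/17 - 258 = -4356/17 ≈ -256.24)
(x(c, 6)*(1 + 1))*w = (3*(1 + 1))*(-4356/17) = (3*2)*(-4356/17) = 6*(-4356/17) = -26136/17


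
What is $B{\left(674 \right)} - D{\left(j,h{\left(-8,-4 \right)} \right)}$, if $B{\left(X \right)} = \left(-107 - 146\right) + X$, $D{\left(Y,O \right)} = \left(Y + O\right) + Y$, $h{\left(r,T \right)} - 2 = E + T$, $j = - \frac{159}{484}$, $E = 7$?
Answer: $\frac{100831}{242} \approx 416.66$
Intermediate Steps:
$j = - \frac{159}{484}$ ($j = \left(-159\right) \frac{1}{484} = - \frac{159}{484} \approx -0.32851$)
$h{\left(r,T \right)} = 9 + T$ ($h{\left(r,T \right)} = 2 + \left(7 + T\right) = 9 + T$)
$D{\left(Y,O \right)} = O + 2 Y$ ($D{\left(Y,O \right)} = \left(O + Y\right) + Y = O + 2 Y$)
$B{\left(X \right)} = -253 + X$
$B{\left(674 \right)} - D{\left(j,h{\left(-8,-4 \right)} \right)} = \left(-253 + 674\right) - \left(\left(9 - 4\right) + 2 \left(- \frac{159}{484}\right)\right) = 421 - \left(5 - \frac{159}{242}\right) = 421 - \frac{1051}{242} = \frac{100831}{242}$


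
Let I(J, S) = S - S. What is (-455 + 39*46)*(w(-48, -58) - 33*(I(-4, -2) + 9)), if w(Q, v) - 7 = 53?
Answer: -317343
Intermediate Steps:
I(J, S) = 0
w(Q, v) = 60 (w(Q, v) = 7 + 53 = 60)
(-455 + 39*46)*(w(-48, -58) - 33*(I(-4, -2) + 9)) = (-455 + 39*46)*(60 - 33*(0 + 9)) = (-455 + 1794)*(60 - 33*9) = 1339*(60 - 297) = 1339*(-237) = -317343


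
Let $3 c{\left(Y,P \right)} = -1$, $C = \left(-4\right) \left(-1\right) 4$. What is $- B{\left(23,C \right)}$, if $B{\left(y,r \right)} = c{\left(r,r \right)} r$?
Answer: $\frac{16}{3} \approx 5.3333$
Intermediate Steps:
$C = 16$ ($C = 4 \cdot 4 = 16$)
$c{\left(Y,P \right)} = - \frac{1}{3}$ ($c{\left(Y,P \right)} = \frac{1}{3} \left(-1\right) = - \frac{1}{3}$)
$B{\left(y,r \right)} = - \frac{r}{3}$
$- B{\left(23,C \right)} = - \frac{\left(-1\right) 16}{3} = \left(-1\right) \left(- \frac{16}{3}\right) = \frac{16}{3}$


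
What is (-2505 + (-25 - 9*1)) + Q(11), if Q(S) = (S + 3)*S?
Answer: -2385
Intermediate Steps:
Q(S) = S*(3 + S) (Q(S) = (3 + S)*S = S*(3 + S))
(-2505 + (-25 - 9*1)) + Q(11) = (-2505 + (-25 - 9*1)) + 11*(3 + 11) = (-2505 + (-25 - 9)) + 11*14 = (-2505 - 34) + 154 = -2539 + 154 = -2385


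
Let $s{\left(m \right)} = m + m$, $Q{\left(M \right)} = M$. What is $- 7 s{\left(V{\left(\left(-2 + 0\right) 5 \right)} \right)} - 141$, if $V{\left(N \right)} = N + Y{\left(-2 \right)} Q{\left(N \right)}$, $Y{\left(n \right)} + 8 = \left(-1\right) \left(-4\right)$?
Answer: $-561$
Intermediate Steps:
$Y{\left(n \right)} = -4$ ($Y{\left(n \right)} = -8 - -4 = -8 + 4 = -4$)
$V{\left(N \right)} = - 3 N$ ($V{\left(N \right)} = N - 4 N = - 3 N$)
$s{\left(m \right)} = 2 m$
$- 7 s{\left(V{\left(\left(-2 + 0\right) 5 \right)} \right)} - 141 = - 7 \cdot 2 \left(- 3 \left(-2 + 0\right) 5\right) - 141 = - 7 \cdot 2 \left(- 3 \left(\left(-2\right) 5\right)\right) - 141 = - 7 \cdot 2 \left(\left(-3\right) \left(-10\right)\right) - 141 = - 7 \cdot 2 \cdot 30 - 141 = \left(-7\right) 60 - 141 = -420 - 141 = -561$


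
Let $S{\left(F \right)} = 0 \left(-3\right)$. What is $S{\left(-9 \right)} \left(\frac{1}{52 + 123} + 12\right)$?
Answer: $0$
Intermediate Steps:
$S{\left(F \right)} = 0$
$S{\left(-9 \right)} \left(\frac{1}{52 + 123} + 12\right) = 0 \left(\frac{1}{52 + 123} + 12\right) = 0 \left(\frac{1}{175} + 12\right) = 0 \cdot \frac{2101}{175} = 0$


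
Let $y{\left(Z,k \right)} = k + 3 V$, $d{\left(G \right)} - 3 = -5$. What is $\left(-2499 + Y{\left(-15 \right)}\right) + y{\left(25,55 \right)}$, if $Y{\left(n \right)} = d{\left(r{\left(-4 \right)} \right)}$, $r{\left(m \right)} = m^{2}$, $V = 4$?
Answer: $-2434$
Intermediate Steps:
$d{\left(G \right)} = -2$ ($d{\left(G \right)} = 3 - 5 = -2$)
$y{\left(Z,k \right)} = 12 + k$ ($y{\left(Z,k \right)} = k + 3 \cdot 4 = k + 12 = 12 + k$)
$Y{\left(n \right)} = -2$
$\left(-2499 + Y{\left(-15 \right)}\right) + y{\left(25,55 \right)} = \left(-2499 - 2\right) + \left(12 + 55\right) = -2501 + 67 = -2434$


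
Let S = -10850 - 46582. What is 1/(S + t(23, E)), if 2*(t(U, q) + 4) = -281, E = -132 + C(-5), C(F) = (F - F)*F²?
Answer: -2/115153 ≈ -1.7368e-5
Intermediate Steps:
S = -57432
C(F) = 0 (C(F) = 0*F² = 0)
E = -132 (E = -132 + 0 = -132)
t(U, q) = -289/2 (t(U, q) = -4 + (½)*(-281) = -4 - 281/2 = -289/2)
1/(S + t(23, E)) = 1/(-57432 - 289/2) = 1/(-115153/2) = -2/115153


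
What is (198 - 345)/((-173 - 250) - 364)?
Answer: 147/787 ≈ 0.18679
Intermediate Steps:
(198 - 345)/((-173 - 250) - 364) = -147/(-423 - 364) = -147/(-787) = -147*(-1/787) = 147/787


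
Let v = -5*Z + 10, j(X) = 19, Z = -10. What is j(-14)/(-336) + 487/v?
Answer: 13541/1680 ≈ 8.0601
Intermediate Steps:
v = 60 (v = -5*(-10) + 10 = 50 + 10 = 60)
j(-14)/(-336) + 487/v = 19/(-336) + 487/60 = 19*(-1/336) + 487*(1/60) = -19/336 + 487/60 = 13541/1680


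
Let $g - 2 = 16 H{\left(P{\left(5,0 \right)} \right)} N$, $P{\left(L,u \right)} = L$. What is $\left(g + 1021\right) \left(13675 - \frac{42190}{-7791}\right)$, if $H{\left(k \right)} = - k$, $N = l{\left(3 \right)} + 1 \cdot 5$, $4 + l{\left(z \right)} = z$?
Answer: $\frac{74928632845}{7791} \approx 9.6173 \cdot 10^{6}$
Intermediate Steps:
$l{\left(z \right)} = -4 + z$
$N = 4$ ($N = \left(-4 + 3\right) + 1 \cdot 5 = -1 + 5 = 4$)
$g = -318$ ($g = 2 + 16 \left(\left(-1\right) 5\right) 4 = 2 + 16 \left(-5\right) 4 = 2 - 320 = -318$)
$\left(g + 1021\right) \left(13675 - \frac{42190}{-7791}\right) = \left(-318 + 1021\right) \left(13675 - \frac{42190}{-7791}\right) = 703 \left(13675 - - \frac{42190}{7791}\right) = 703 \left(13675 + \frac{42190}{7791}\right) = 703 \cdot \frac{106584115}{7791} = \frac{74928632845}{7791}$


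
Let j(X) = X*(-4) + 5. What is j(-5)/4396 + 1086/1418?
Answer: 2404753/3116764 ≈ 0.77155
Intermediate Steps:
j(X) = 5 - 4*X (j(X) = -4*X + 5 = 5 - 4*X)
j(-5)/4396 + 1086/1418 = (5 - 4*(-5))/4396 + 1086/1418 = (5 + 20)*(1/4396) + 1086*(1/1418) = 25*(1/4396) + 543/709 = 25/4396 + 543/709 = 2404753/3116764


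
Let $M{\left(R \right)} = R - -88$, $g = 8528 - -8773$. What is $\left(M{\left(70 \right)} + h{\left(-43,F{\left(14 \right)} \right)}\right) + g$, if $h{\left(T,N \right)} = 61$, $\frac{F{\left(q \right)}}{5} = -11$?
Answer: $17520$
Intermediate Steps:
$g = 17301$ ($g = 8528 + 8773 = 17301$)
$F{\left(q \right)} = -55$ ($F{\left(q \right)} = 5 \left(-11\right) = -55$)
$M{\left(R \right)} = 88 + R$ ($M{\left(R \right)} = R + 88 = 88 + R$)
$\left(M{\left(70 \right)} + h{\left(-43,F{\left(14 \right)} \right)}\right) + g = \left(\left(88 + 70\right) + 61\right) + 17301 = \left(158 + 61\right) + 17301 = 219 + 17301 = 17520$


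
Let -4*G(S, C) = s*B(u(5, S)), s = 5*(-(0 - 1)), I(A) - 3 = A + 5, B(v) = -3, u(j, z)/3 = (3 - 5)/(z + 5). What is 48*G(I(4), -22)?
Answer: 180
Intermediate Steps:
u(j, z) = -6/(5 + z) (u(j, z) = 3*((3 - 5)/(z + 5)) = 3*(-2/(5 + z)) = -6/(5 + z))
I(A) = 8 + A (I(A) = 3 + (A + 5) = 3 + (5 + A) = 8 + A)
s = 5 (s = 5*(-1*(-1)) = 5*1 = 5)
G(S, C) = 15/4 (G(S, C) = -5*(-3)/4 = -¼*(-15) = 15/4)
48*G(I(4), -22) = 48*(15/4) = 180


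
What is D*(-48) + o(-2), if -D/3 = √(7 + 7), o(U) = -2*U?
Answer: 4 + 144*√14 ≈ 542.80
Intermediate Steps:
D = -3*√14 (D = -3*√(7 + 7) = -3*√14 ≈ -11.225)
D*(-48) + o(-2) = -3*√14*(-48) - 2*(-2) = 144*√14 + 4 = 4 + 144*√14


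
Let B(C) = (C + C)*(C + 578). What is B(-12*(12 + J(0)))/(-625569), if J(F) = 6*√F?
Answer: 5952/29789 ≈ 0.19981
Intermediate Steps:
B(C) = 2*C*(578 + C) (B(C) = (2*C)*(578 + C) = 2*C*(578 + C))
B(-12*(12 + J(0)))/(-625569) = (2*(-12*(12 + 6*√0))*(578 - 12*(12 + 6*√0)))/(-625569) = (2*(-12*(12 + 6*0))*(578 - 12*(12 + 6*0)))*(-1/625569) = (2*(-12*(12 + 0))*(578 - 12*(12 + 0)))*(-1/625569) = (2*(-12*12)*(578 - 12*12))*(-1/625569) = (2*(-144)*(578 - 144))*(-1/625569) = (2*(-144)*434)*(-1/625569) = -124992*(-1/625569) = 5952/29789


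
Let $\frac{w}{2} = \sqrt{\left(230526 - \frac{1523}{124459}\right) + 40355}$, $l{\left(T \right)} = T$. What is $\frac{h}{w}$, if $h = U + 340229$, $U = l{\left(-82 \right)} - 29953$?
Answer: $\frac{51699 \sqrt{116554390608914}}{1872976492} \approx 298.0$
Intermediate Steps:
$U = -30035$ ($U = -82 - 29953 = -30035$)
$h = 310194$ ($h = -30035 + 340229 = 310194$)
$w = \frac{12 \sqrt{116554390608914}}{124459}$ ($w = 2 \sqrt{\left(230526 - \frac{1523}{124459}\right) + 40355} = 2 \sqrt{\frac{28691033911}{124459} + 40355} = 2 \sqrt{\frac{33713576856}{124459}} = 2 \frac{6 \sqrt{116554390608914}}{124459} = \frac{12 \sqrt{116554390608914}}{124459} \approx 1040.9$)
$\frac{h}{w} = \frac{310194}{\frac{12}{124459} \sqrt{116554390608914}} = 310194 \frac{\sqrt{116554390608914}}{11237858952} = \frac{51699 \sqrt{116554390608914}}{1872976492}$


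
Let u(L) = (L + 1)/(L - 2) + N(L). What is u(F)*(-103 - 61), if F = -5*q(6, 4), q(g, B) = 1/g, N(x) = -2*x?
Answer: -13448/51 ≈ -263.69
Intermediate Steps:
F = -⅚ (F = -5/6 = -5*⅙ = -⅚ ≈ -0.83333)
u(L) = -2*L + (1 + L)/(-2 + L) (u(L) = (L + 1)/(L - 2) - 2*L = (1 + L)/(-2 + L) - 2*L = -2*L + (1 + L)/(-2 + L))
u(F)*(-103 - 61) = ((1 - 2*(-⅚)² + 5*(-⅚))/(-2 - ⅚))*(-103 - 61) = ((1 - 2*25/36 - 25/6)/(-17/6))*(-164) = -6*(1 - 25/18 - 25/6)/17*(-164) = -6/17*(-41/9)*(-164) = (82/51)*(-164) = -13448/51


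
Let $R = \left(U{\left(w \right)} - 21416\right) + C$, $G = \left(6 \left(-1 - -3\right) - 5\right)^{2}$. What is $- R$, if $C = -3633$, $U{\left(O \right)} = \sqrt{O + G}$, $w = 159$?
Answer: $25049 - 4 \sqrt{13} \approx 25035.0$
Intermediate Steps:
$G = 49$ ($G = \left(6 \left(-1 + 3\right) - 5\right)^{2} = \left(6 \cdot 2 - 5\right)^{2} = \left(12 - 5\right)^{2} = 7^{2} = 49$)
$U{\left(O \right)} = \sqrt{49 + O}$ ($U{\left(O \right)} = \sqrt{O + 49} = \sqrt{49 + O}$)
$R = -25049 + 4 \sqrt{13}$ ($R = \left(\sqrt{49 + 159} - 21416\right) - 3633 = \left(\sqrt{208} - 21416\right) - 3633 = \left(4 \sqrt{13} - 21416\right) - 3633 = \left(-21416 + 4 \sqrt{13}\right) - 3633 = -25049 + 4 \sqrt{13} \approx -25035.0$)
$- R = - (-25049 + 4 \sqrt{13}) = 25049 - 4 \sqrt{13}$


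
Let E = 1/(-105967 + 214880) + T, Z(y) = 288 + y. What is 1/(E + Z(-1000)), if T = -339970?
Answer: -108913/37104698665 ≈ -2.9353e-6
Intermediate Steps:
E = -37027152609/108913 (E = 1/(-105967 + 214880) - 339970 = 1/108913 - 339970 = -37027152609/108913 ≈ -3.3997e+5)
1/(E + Z(-1000)) = 1/(-37027152609/108913 + (288 - 1000)) = 1/(-37027152609/108913 - 712) = 1/(-37104698665/108913) = -108913/37104698665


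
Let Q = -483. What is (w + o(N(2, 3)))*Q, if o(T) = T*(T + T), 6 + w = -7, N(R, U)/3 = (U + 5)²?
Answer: -35604345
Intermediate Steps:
N(R, U) = 3*(5 + U)² (N(R, U) = 3*(U + 5)² = 3*(5 + U)²)
w = -13 (w = -6 - 7 = -13)
o(T) = 2*T² (o(T) = T*(2*T) = 2*T²)
(w + o(N(2, 3)))*Q = (-13 + 2*(3*(5 + 3)²)²)*(-483) = (-13 + 2*(3*8²)²)*(-483) = (-13 + 2*(3*64)²)*(-483) = (-13 + 2*192²)*(-483) = (-13 + 2*36864)*(-483) = (-13 + 73728)*(-483) = 73715*(-483) = -35604345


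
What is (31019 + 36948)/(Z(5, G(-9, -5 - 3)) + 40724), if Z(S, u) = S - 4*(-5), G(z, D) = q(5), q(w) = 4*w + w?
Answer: 67967/40749 ≈ 1.6679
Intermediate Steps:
q(w) = 5*w
G(z, D) = 25 (G(z, D) = 5*5 = 25)
Z(S, u) = 20 + S (Z(S, u) = S + 20 = 20 + S)
(31019 + 36948)/(Z(5, G(-9, -5 - 3)) + 40724) = (31019 + 36948)/((20 + 5) + 40724) = 67967/(25 + 40724) = 67967/40749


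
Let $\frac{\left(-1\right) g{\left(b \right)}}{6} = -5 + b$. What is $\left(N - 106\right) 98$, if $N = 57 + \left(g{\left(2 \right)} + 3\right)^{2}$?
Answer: $38416$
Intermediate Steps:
$g{\left(b \right)} = 30 - 6 b$ ($g{\left(b \right)} = - 6 \left(-5 + b\right) = 30 - 6 b$)
$N = 498$ ($N = 57 + \left(\left(30 - 12\right) + 3\right)^{2} = 57 + \left(18 + 3\right)^{2} = 57 + 21^{2} = 57 + 441 = 498$)
$\left(N - 106\right) 98 = \left(498 - 106\right) 98 = 392 \cdot 98 = 38416$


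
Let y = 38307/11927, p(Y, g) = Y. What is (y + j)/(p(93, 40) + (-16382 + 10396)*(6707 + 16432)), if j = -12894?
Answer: 51249477/550669434949 ≈ 9.3068e-5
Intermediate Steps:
y = 38307/11927 (y = 38307*(1/11927) = 38307/11927 ≈ 3.2118)
(y + j)/(p(93, 40) + (-16382 + 10396)*(6707 + 16432)) = (38307/11927 - 12894)/(93 + (-16382 + 10396)*(6707 + 16432)) = -153748431/(11927*(93 - 5986*23139)) = -153748431/(11927*(93 - 138510054)) = -153748431/11927/(-138509961) = -153748431/11927*(-1/138509961) = 51249477/550669434949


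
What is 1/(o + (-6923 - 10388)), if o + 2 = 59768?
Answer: 1/42455 ≈ 2.3554e-5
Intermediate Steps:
o = 59766 (o = -2 + 59768 = 59766)
1/(o + (-6923 - 10388)) = 1/(59766 + (-6923 - 10388)) = 1/(59766 - 17311) = 1/42455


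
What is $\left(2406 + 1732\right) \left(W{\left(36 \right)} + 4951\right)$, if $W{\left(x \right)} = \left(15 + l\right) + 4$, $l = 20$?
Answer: $20648620$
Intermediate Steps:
$W{\left(x \right)} = 39$ ($W{\left(x \right)} = \left(15 + 20\right) + 4 = 35 + 4 = 39$)
$\left(2406 + 1732\right) \left(W{\left(36 \right)} + 4951\right) = \left(2406 + 1732\right) \left(39 + 4951\right) = 4138 \cdot 4990 = 20648620$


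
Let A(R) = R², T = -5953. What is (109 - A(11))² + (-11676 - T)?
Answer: -5579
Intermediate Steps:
(109 - A(11))² + (-11676 - T) = (109 - 1*11²)² + (-11676 - 1*(-5953)) = (109 - 1*121)² + (-11676 + 5953) = (109 - 121)² - 5723 = (-12)² - 5723 = 144 - 5723 = -5579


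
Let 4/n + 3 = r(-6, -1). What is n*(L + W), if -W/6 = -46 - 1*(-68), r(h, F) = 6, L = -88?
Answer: -880/3 ≈ -293.33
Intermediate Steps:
W = -132 (W = -6*(-46 - 1*(-68)) = -6*(-46 + 68) = -6*22 = -132)
n = 4/3 (n = 4/(-3 + 6) = 4/3 ≈ 1.3333)
n*(L + W) = 4*(-88 - 132)/3 = (4/3)*(-220) = -880/3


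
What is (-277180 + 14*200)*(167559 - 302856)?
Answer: 37122790860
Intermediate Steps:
(-277180 + 14*200)*(167559 - 302856) = (-277180 + 2800)*(-135297) = -274380*(-135297) = 37122790860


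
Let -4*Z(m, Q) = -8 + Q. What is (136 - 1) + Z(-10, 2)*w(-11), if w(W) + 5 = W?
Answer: 111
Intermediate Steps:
w(W) = -5 + W
Z(m, Q) = 2 - Q/4 (Z(m, Q) = -(-8 + Q)/4 = 2 - Q/4)
(136 - 1) + Z(-10, 2)*w(-11) = (136 - 1) + (2 - ¼*2)*(-5 - 11) = 135 + (2 - ½)*(-16) = 135 + (3/2)*(-16) = 135 - 24 = 111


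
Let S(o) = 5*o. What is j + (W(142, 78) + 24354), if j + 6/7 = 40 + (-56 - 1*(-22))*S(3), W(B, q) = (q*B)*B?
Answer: 11176726/7 ≈ 1.5967e+6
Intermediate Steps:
W(B, q) = q*B² (W(B, q) = (B*q)*B = q*B²)
j = -3296/7 (j = -6/7 + (40 + (-56 - 1*(-22))*(5*3)) = -6/7 + (40 + (-56 + 22)*15) = -6/7 + (40 - 34*15) = -6/7 + (40 - 510) = -6/7 - 470 = -3296/7 ≈ -470.86)
j + (W(142, 78) + 24354) = -3296/7 + (78*142² + 24354) = -3296/7 + (78*20164 + 24354) = -3296/7 + (1572792 + 24354) = -3296/7 + 1597146 = 11176726/7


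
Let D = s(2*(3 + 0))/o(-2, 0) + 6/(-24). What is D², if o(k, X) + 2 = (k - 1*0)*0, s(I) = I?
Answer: 169/16 ≈ 10.563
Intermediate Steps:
o(k, X) = -2 (o(k, X) = -2 + (k - 1*0)*0 = -2 + (k + 0)*0 = -2 + k*0 = -2 + 0 = -2)
D = -13/4 (D = (2*(3 + 0))/(-2) + 6/(-24) = (2*3)*(-½) + 6*(-1/24) = 6*(-½) - ¼ = -3 - ¼ = -13/4 ≈ -3.2500)
D² = (-13/4)² = 169/16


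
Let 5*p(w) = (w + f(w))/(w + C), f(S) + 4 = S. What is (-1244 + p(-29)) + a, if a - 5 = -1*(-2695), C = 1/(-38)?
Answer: 8032196/5515 ≈ 1456.4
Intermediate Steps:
f(S) = -4 + S
C = -1/38 ≈ -0.026316
a = 2700 (a = 5 - 1*(-2695) = 5 + 2695 = 2700)
p(w) = (-4 + 2*w)/(5*(-1/38 + w)) (p(w) = ((w + (-4 + w))/(w - 1/38))/5 = ((-4 + 2*w)/(-1/38 + w))/5 = (-4 + 2*w)/(5*(-1/38 + w)))
(-1244 + p(-29)) + a = (-1244 + 76*(-2 - 29)/(5*(-1 + 38*(-29)))) + 2700 = (-1244 + (76/5)*(-31)/(-1 - 1102)) + 2700 = (-1244 + (76/5)*(-31)/(-1103)) + 2700 = (-1244 + (76/5)*(-1/1103)*(-31)) + 2700 = (-1244 + 2356/5515) + 2700 = -6858304/5515 + 2700 = 8032196/5515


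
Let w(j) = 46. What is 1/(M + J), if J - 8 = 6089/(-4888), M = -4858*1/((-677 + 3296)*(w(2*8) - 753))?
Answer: 1292968872/8736487057 ≈ 0.14800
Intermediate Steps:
M = 694/264519 (M = -4858*1/((-677 + 3296)*(46 - 753)) = -4858/(2619*(-707)) = -4858/(-1851633) = -4858*(-1/1851633) = 694/264519 ≈ 0.0026236)
J = 33015/4888 (J = 8 + 6089/(-4888) = 8 + 6089*(-1/4888) = 8 - 6089/4888 = 33015/4888 ≈ 6.7543)
1/(M + J) = 1/(694/264519 + 33015/4888) = 1/(8736487057/1292968872) = 1292968872/8736487057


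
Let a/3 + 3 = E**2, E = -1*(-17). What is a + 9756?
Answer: 10614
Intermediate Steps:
E = 17
a = 858 (a = -9 + 3*17**2 = -9 + 3*289 = -9 + 867 = 858)
a + 9756 = 858 + 9756 = 10614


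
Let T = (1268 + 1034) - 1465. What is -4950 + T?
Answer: -4113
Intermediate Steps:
T = 837 (T = 2302 - 1465 = 837)
-4950 + T = -4950 + 837 = -4113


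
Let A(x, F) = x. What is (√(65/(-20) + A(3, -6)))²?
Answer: -¼ ≈ -0.25000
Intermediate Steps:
(√(65/(-20) + A(3, -6)))² = (√(65/(-20) + 3))² = (√(65*(-1/20) + 3))² = (√(-13/4 + 3))² = (√(-¼))² = (I/2)² = -¼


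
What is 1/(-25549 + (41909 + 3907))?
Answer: 1/20267 ≈ 4.9341e-5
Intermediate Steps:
1/(-25549 + (41909 + 3907)) = 1/(-25549 + 45816) = 1/20267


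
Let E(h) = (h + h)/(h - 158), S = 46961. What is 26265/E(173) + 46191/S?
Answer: 18517442061/16248506 ≈ 1139.6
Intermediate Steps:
E(h) = 2*h/(-158 + h) (E(h) = (2*h)/(-158 + h) = 2*h/(-158 + h))
26265/E(173) + 46191/S = 26265/((2*173/(-158 + 173))) + 46191/46961 = 26265/((2*173/15)) + 46191*(1/46961) = 26265/((2*173*(1/15))) + 46191/46961 = 26265/(346/15) + 46191/46961 = 26265*(15/346) + 46191/46961 = 393975/346 + 46191/46961 = 18517442061/16248506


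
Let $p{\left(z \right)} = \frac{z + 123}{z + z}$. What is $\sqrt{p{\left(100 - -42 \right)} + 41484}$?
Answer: $\frac{\sqrt{836502191}}{142} \approx 203.68$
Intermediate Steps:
$p{\left(z \right)} = \frac{123 + z}{2 z}$
$\sqrt{p{\left(100 - -42 \right)} + 41484} = \sqrt{\frac{123 + \left(100 - -42\right)}{2 \left(100 - -42\right)} + 41484} = \sqrt{\frac{123 + \left(100 + 42\right)}{2 \left(100 + 42\right)} + 41484} = \sqrt{\frac{123 + 142}{2 \cdot 142} + 41484} = \sqrt{\frac{1}{2} \cdot \frac{1}{142} \cdot 265 + 41484} = \sqrt{\frac{265}{284} + 41484} = \sqrt{\frac{11781721}{284}} = \frac{\sqrt{836502191}}{142}$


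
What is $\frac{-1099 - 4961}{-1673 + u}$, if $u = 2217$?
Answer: $- \frac{1515}{136} \approx -11.14$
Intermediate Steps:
$\frac{-1099 - 4961}{-1673 + u} = \frac{-1099 - 4961}{-1673 + 2217} = - \frac{6060}{544} = \left(-6060\right) \frac{1}{544} = - \frac{1515}{136}$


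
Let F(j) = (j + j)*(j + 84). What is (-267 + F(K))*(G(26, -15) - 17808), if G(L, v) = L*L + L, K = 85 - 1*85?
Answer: 4567302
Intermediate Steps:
K = 0 (K = 85 - 85 = 0)
G(L, v) = L + L² (G(L, v) = L² + L = L + L²)
F(j) = 2*j*(84 + j) (F(j) = (2*j)*(84 + j) = 2*j*(84 + j))
(-267 + F(K))*(G(26, -15) - 17808) = (-267 + 2*0*(84 + 0))*(26*(1 + 26) - 17808) = (-267 + 2*0*84)*(26*27 - 17808) = (-267 + 0)*(702 - 17808) = -267*(-17106) = 4567302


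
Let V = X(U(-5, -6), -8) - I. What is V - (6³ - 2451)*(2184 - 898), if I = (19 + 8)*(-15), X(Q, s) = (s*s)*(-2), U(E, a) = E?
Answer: 2874487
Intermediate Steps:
X(Q, s) = -2*s² (X(Q, s) = s²*(-2) = -2*s²)
I = -405 (I = 27*(-15) = -405)
V = 277 (V = -2*(-8)² - 1*(-405) = -2*64 + 405 = -128 + 405 = 277)
V - (6³ - 2451)*(2184 - 898) = 277 - (6³ - 2451)*(2184 - 898) = 277 - (216 - 2451)*1286 = 277 - (-2235)*1286 = 277 - 1*(-2874210) = 277 + 2874210 = 2874487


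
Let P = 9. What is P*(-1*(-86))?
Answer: 774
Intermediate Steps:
P*(-1*(-86)) = 9*(-1*(-86)) = 9*86 = 774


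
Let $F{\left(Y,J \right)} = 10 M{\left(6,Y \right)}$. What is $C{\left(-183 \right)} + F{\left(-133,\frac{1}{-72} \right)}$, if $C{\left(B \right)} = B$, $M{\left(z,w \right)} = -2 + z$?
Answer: $-143$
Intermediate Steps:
$F{\left(Y,J \right)} = 40$ ($F{\left(Y,J \right)} = 10 \left(-2 + 6\right) = 10 \cdot 4 = 40$)
$C{\left(-183 \right)} + F{\left(-133,\frac{1}{-72} \right)} = -183 + 40 = -143$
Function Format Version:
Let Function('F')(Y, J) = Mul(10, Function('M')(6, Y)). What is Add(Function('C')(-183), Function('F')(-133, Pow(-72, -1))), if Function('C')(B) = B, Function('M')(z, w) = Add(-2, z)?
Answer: -143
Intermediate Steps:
Function('F')(Y, J) = 40 (Function('F')(Y, J) = Mul(10, Add(-2, 6)) = Mul(10, 4) = 40)
Add(Function('C')(-183), Function('F')(-133, Pow(-72, -1))) = Add(-183, 40) = -143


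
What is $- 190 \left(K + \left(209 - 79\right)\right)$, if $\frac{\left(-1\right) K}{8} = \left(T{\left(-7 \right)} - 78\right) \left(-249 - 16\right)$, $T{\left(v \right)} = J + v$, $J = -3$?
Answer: $35421700$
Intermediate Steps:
$T{\left(v \right)} = -3 + v$
$K = -186560$ ($K = - 8 \left(\left(-3 - 7\right) - 78\right) \left(-249 - 16\right) = - 8 \left(-10 - 78\right) \left(-249 - 16\right) = - 8 \left(- 88 \left(-249 - 16\right)\right) = - 8 \left(\left(-88\right) \left(-265\right)\right) = \left(-8\right) 23320 = -186560$)
$- 190 \left(K + \left(209 - 79\right)\right) = - 190 \left(-186560 + \left(209 - 79\right)\right) = - 190 \left(-186560 + 130\right) = \left(-190\right) \left(-186430\right) = 35421700$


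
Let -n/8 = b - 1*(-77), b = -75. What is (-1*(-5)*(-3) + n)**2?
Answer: 961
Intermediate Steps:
n = -16 (n = -8*(-75 - 1*(-77)) = -8*(-75 + 77) = -8*2 = -16)
(-1*(-5)*(-3) + n)**2 = (-1*(-5)*(-3) - 16)**2 = (5*(-3) - 16)**2 = (-15 - 16)**2 = (-31)**2 = 961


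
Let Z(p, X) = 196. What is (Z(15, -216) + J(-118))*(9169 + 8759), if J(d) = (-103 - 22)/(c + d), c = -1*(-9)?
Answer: 385254792/109 ≈ 3.5344e+6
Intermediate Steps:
c = 9
J(d) = -125/(9 + d) (J(d) = (-103 - 22)/(9 + d) = -125/(9 + d))
(Z(15, -216) + J(-118))*(9169 + 8759) = (196 - 125/(9 - 118))*(9169 + 8759) = (196 - 125/(-109))*17928 = (196 - 125*(-1/109))*17928 = (196 + 125/109)*17928 = (21489/109)*17928 = 385254792/109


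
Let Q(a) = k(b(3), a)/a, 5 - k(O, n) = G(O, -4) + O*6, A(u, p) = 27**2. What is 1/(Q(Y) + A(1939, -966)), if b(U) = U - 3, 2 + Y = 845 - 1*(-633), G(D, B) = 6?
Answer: 1476/1076003 ≈ 0.0013717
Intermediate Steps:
A(u, p) = 729
Y = 1476 (Y = -2 + (845 - 1*(-633)) = -2 + (845 + 633) = -2 + 1478 = 1476)
b(U) = -3 + U
k(O, n) = -1 - 6*O (k(O, n) = 5 - (6 + O*6) = 5 - (6 + 6*O) = 5 + (-6 - 6*O) = -1 - 6*O)
Q(a) = -1/a (Q(a) = (-1 - 6*(-3 + 3))/a = (-1 - 6*0)/a = (-1 + 0)/a = -1/a)
1/(Q(Y) + A(1939, -966)) = 1/(-1/1476 + 729) = 1/(1076003/1476) = 1476/1076003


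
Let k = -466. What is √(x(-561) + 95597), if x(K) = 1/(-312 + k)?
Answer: 11*√478209370/778 ≈ 309.19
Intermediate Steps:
x(K) = -1/778 (x(K) = 1/(-312 - 466) = 1/(-778) = -1/778)
√(x(-561) + 95597) = √(-1/778 + 95597) = √(74374465/778) = 11*√478209370/778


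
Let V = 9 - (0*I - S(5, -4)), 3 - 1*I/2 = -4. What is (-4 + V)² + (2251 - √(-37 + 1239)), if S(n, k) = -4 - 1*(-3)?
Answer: 2267 - √1202 ≈ 2232.3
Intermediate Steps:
I = 14 (I = 6 - 2*(-4) = 6 + 8 = 14)
S(n, k) = -1 (S(n, k) = -4 + 3 = -1)
V = 8 (V = 9 - (0*14 - 1*(-1)) = 9 - (0 + 1) = 9 - 1*1 = 9 - 1 = 8)
(-4 + V)² + (2251 - √(-37 + 1239)) = (-4 + 8)² + (2251 - √(-37 + 1239)) = 4² + (2251 - √1202) = 16 + (2251 - √1202) = 2267 - √1202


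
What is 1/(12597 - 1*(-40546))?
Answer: 1/53143 ≈ 1.8817e-5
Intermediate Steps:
1/(12597 - 1*(-40546)) = 1/(12597 + 40546) = 1/53143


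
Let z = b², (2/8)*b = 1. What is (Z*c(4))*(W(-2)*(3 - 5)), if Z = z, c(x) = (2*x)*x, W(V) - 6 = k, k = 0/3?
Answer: -6144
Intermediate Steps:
b = 4 (b = 4*1 = 4)
k = 0 (k = 0*(⅓) = 0)
W(V) = 6 (W(V) = 6 + 0 = 6)
z = 16 (z = 4² = 16)
c(x) = 2*x²
Z = 16
(Z*c(4))*(W(-2)*(3 - 5)) = (16*(2*4²))*(6*(3 - 5)) = (16*(2*16))*(6*(-2)) = (16*32)*(-12) = 512*(-12) = -6144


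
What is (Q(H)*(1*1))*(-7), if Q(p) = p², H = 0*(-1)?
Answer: 0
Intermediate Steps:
H = 0
(Q(H)*(1*1))*(-7) = (0²*(1*1))*(-7) = (0*1)*(-7) = 0*(-7) = 0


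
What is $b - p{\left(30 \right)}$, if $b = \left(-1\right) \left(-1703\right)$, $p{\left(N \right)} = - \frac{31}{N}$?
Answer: $\frac{51121}{30} \approx 1704.0$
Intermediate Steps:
$b = 1703$
$b - p{\left(30 \right)} = 1703 - - \frac{31}{30} = 1703 + \frac{31}{30} = \frac{51121}{30}$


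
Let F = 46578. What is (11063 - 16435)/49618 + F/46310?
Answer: 515582471/574452395 ≈ 0.89752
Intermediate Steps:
(11063 - 16435)/49618 + F/46310 = (11063 - 16435)/49618 + 46578/46310 = -5372*1/49618 + 46578*(1/46310) = -2686/24809 + 23289/23155 = 515582471/574452395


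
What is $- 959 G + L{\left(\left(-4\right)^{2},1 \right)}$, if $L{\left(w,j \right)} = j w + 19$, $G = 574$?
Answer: $-550431$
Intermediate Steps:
$L{\left(w,j \right)} = 19 + j w$
$- 959 G + L{\left(\left(-4\right)^{2},1 \right)} = \left(-959\right) 574 + \left(19 + 1 \left(-4\right)^{2}\right) = -550466 + \left(19 + 1 \cdot 16\right) = -550466 + \left(19 + 16\right) = -550466 + 35 = -550431$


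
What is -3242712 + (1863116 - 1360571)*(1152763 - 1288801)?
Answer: -68368459422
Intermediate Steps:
-3242712 + (1863116 - 1360571)*(1152763 - 1288801) = -3242712 + 502545*(-136038) = -3242712 - 68365216710 = -68368459422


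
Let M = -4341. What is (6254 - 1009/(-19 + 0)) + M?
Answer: 37356/19 ≈ 1966.1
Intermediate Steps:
(6254 - 1009/(-19 + 0)) + M = (6254 - 1009/(-19 + 0)) - 4341 = (6254 - 1009/(-19)) - 4341 = (6254 - 1009*(-1/19)) - 4341 = (6254 + 1009/19) - 4341 = 119835/19 - 4341 = 37356/19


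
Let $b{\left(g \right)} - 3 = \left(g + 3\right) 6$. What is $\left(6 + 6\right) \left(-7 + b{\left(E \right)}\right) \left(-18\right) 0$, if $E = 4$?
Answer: $0$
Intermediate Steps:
$b{\left(g \right)} = 21 + 6 g$ ($b{\left(g \right)} = 3 + \left(g + 3\right) 6 = 3 + \left(3 + g\right) 6 = 3 + \left(18 + 6 g\right) = 21 + 6 g$)
$\left(6 + 6\right) \left(-7 + b{\left(E \right)}\right) \left(-18\right) 0 = \left(6 + 6\right) \left(-7 + \left(21 + 6 \cdot 4\right)\right) \left(-18\right) 0 = 12 \left(-7 + \left(21 + 24\right)\right) \left(-18\right) 0 = 12 \left(-7 + 45\right) \left(-18\right) 0 = 12 \cdot 38 \left(-18\right) 0 = 456 \left(-18\right) 0 = \left(-8208\right) 0 = 0$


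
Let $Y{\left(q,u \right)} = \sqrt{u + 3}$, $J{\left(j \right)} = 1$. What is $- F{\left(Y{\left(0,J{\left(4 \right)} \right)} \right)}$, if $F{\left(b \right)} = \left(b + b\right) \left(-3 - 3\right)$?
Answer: $24$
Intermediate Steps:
$Y{\left(q,u \right)} = \sqrt{3 + u}$
$F{\left(b \right)} = - 12 b$ ($F{\left(b \right)} = 2 b \left(-6\right) = - 12 b$)
$- F{\left(Y{\left(0,J{\left(4 \right)} \right)} \right)} = - \left(-12\right) \sqrt{3 + 1} = - \left(-12\right) \sqrt{4} = - \left(-12\right) 2 = \left(-1\right) \left(-24\right) = 24$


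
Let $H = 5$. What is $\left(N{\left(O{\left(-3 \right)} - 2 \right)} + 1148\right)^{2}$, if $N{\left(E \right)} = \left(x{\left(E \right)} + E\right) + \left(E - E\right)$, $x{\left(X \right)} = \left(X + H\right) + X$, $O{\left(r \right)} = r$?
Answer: $1295044$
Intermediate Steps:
$x{\left(X \right)} = 5 + 2 X$ ($x{\left(X \right)} = \left(X + 5\right) + X = \left(5 + X\right) + X = 5 + 2 X$)
$N{\left(E \right)} = 5 + 3 E$ ($N{\left(E \right)} = \left(\left(5 + 2 E\right) + E\right) + \left(E - E\right) = \left(5 + 3 E\right) + 0 = 5 + 3 E$)
$\left(N{\left(O{\left(-3 \right)} - 2 \right)} + 1148\right)^{2} = \left(\left(5 + 3 \left(-3 - 2\right)\right) + 1148\right)^{2} = \left(\left(5 + 3 \left(-5\right)\right) + 1148\right)^{2} = \left(\left(5 - 15\right) + 1148\right)^{2} = \left(-10 + 1148\right)^{2} = 1138^{2} = 1295044$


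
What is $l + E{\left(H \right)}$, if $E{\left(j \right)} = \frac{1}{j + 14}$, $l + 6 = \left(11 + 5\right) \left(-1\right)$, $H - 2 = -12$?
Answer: $- \frac{87}{4} \approx -21.75$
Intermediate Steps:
$H = -10$ ($H = 2 - 12 = -10$)
$l = -22$ ($l = -6 + \left(11 + 5\right) \left(-1\right) = -6 + 16 \left(-1\right) = -6 - 16 = -22$)
$E{\left(j \right)} = \frac{1}{14 + j}$
$l + E{\left(H \right)} = -22 + \frac{1}{14 - 10} = -22 + \frac{1}{4} = - \frac{87}{4}$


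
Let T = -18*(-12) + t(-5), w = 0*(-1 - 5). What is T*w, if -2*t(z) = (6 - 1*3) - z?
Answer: 0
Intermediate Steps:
w = 0 (w = 0*(-6) = 0)
t(z) = -3/2 + z/2 (t(z) = -((6 - 1*3) - z)/2 = -((6 - 3) - z)/2 = -(3 - z)/2 = -3/2 + z/2)
T = 212 (T = -18*(-12) + (-3/2 + (½)*(-5)) = 216 + (-3/2 - 5/2) = 216 - 4 = 212)
T*w = 212*0 = 0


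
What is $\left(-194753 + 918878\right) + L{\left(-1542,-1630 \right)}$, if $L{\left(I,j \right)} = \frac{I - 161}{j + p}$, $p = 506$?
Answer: $\frac{813918203}{1124} \approx 7.2413 \cdot 10^{5}$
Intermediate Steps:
$L{\left(I,j \right)} = \frac{-161 + I}{506 + j}$ ($L{\left(I,j \right)} = \frac{I - 161}{j + 506} = \frac{-161 + I}{506 + j}$)
$\left(-194753 + 918878\right) + L{\left(-1542,-1630 \right)} = \left(-194753 + 918878\right) + \frac{-161 - 1542}{506 - 1630} = 724125 + \frac{1}{-1124} \left(-1703\right) = 724125 - - \frac{1703}{1124} = 724125 + \frac{1703}{1124} = \frac{813918203}{1124}$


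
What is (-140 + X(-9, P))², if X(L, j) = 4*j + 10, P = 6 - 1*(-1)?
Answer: 10404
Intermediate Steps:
P = 7 (P = 6 + 1 = 7)
X(L, j) = 10 + 4*j
(-140 + X(-9, P))² = (-140 + (10 + 4*7))² = (-140 + (10 + 28))² = (-140 + 38)² = (-102)² = 10404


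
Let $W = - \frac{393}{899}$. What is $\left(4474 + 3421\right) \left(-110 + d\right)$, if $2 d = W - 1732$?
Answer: $- \frac{13857627695}{1798} \approx -7.7072 \cdot 10^{6}$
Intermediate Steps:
$W = - \frac{393}{899}$ ($W = \left(-393\right) \frac{1}{899} = - \frac{393}{899} \approx -0.43715$)
$d = - \frac{1557461}{1798}$ ($d = \frac{- \frac{393}{899} - 1732}{2} = \frac{1}{2} \left(- \frac{1557461}{899}\right) = - \frac{1557461}{1798} \approx -866.22$)
$\left(4474 + 3421\right) \left(-110 + d\right) = \left(4474 + 3421\right) \left(-110 - \frac{1557461}{1798}\right) = 7895 \left(- \frac{1755241}{1798}\right) = - \frac{13857627695}{1798}$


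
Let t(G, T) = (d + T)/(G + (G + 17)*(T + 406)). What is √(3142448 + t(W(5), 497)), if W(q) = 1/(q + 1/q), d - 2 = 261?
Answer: 18*√395061229827718/201823 ≈ 1772.7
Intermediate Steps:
d = 263 (d = 2 + 261 = 263)
t(G, T) = (263 + T)/(G + (17 + G)*(406 + T)) (t(G, T) = (263 + T)/(G + (G + 17)*(T + 406)) = (263 + T)/(G + (17 + G)*(406 + T)))
√(3142448 + t(W(5), 497)) = √(3142448 + (263 + 497)/(6902 + 17*497 + 407*(5/(1 + 5²)) + (5/(1 + 5²))*497)) = √(3142448 + 760/(6902 + 8449 + 407*(5/(1 + 25)) + (5/(1 + 25))*497)) = √(3142448 + 760/(6902 + 8449 + 407*(5/26) + (5/26)*497)) = √(3142448 + 760/(6902 + 8449 + 2035/26 + 2485/26)) = √(3142448 + 760/(201823/13)) = √(3142448 + (13/201823)*760) = √(3142448 + 9880/201823) = √(634218292584/201823) = 18*√395061229827718/201823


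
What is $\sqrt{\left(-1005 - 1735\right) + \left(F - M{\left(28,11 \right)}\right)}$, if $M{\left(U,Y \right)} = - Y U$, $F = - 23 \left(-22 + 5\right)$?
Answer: $i \sqrt{2041} \approx 45.177 i$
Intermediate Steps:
$F = 391$ ($F = \left(-23\right) \left(-17\right) = 391$)
$M{\left(U,Y \right)} = - U Y$
$\sqrt{\left(-1005 - 1735\right) + \left(F - M{\left(28,11 \right)}\right)} = \sqrt{\left(-1005 - 1735\right) + \left(391 - \left(-1\right) 28 \cdot 11\right)} = \sqrt{\left(-1005 - 1735\right) + \left(391 - -308\right)} = \sqrt{-2740 + \left(391 + 308\right)} = \sqrt{-2740 + 699} = \sqrt{-2041} = i \sqrt{2041}$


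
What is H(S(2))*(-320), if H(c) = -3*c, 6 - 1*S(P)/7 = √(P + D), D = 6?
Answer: 40320 - 13440*√2 ≈ 21313.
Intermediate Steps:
S(P) = 42 - 7*√(6 + P) (S(P) = 42 - 7*√(P + 6) = 42 - 7*√(6 + P))
H(S(2))*(-320) = -3*(42 - 7*√(6 + 2))*(-320) = -3*(42 - 14*√2)*(-320) = (-126 + 42*√2)*(-320) = 40320 - 13440*√2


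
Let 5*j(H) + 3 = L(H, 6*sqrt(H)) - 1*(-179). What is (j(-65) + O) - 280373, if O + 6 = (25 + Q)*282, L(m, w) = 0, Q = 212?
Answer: -1067549/5 ≈ -2.1351e+5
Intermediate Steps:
j(H) = 176/5 (j(H) = -3/5 + (0 - 1*(-179))/5 = -3/5 + (0 + 179)/5 = -3/5 + (1/5)*179 = -3/5 + 179/5 = 176/5)
O = 66828 (O = -6 + (25 + 212)*282 = -6 + 237*282 = -6 + 66834 = 66828)
(j(-65) + O) - 280373 = (176/5 + 66828) - 280373 = 334316/5 - 280373 = -1067549/5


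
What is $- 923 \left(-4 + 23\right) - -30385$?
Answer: $12848$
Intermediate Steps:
$- 923 \left(-4 + 23\right) - -30385 = \left(-923\right) 19 + 30385 = -17537 + 30385 = 12848$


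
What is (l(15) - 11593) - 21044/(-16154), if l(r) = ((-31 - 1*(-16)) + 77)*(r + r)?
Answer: -78602919/8077 ≈ -9731.7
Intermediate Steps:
l(r) = 124*r (l(r) = ((-31 + 16) + 77)*(2*r) = (-15 + 77)*(2*r) = 62*(2*r) = 124*r)
(l(15) - 11593) - 21044/(-16154) = (124*15 - 11593) - 21044/(-16154) = (1860 - 11593) - 21044*(-1/16154) = -9733 + 10522/8077 = -78602919/8077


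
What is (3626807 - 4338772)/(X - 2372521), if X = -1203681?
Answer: 711965/3576202 ≈ 0.19908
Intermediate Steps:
(3626807 - 4338772)/(X - 2372521) = (3626807 - 4338772)/(-1203681 - 2372521) = -711965/(-3576202) = -711965*(-1/3576202) = 711965/3576202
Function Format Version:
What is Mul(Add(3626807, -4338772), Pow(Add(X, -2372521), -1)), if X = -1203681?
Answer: Rational(711965, 3576202) ≈ 0.19908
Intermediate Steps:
Mul(Add(3626807, -4338772), Pow(Add(X, -2372521), -1)) = Mul(Add(3626807, -4338772), Pow(Add(-1203681, -2372521), -1)) = Mul(-711965, Pow(-3576202, -1)) = Mul(-711965, Rational(-1, 3576202)) = Rational(711965, 3576202)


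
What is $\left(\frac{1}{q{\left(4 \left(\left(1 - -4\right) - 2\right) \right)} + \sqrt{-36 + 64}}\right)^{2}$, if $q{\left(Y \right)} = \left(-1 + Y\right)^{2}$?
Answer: $\frac{14669}{213539769} - \frac{484 \sqrt{7}}{213539769} \approx 6.2698 \cdot 10^{-5}$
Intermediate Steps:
$\left(\frac{1}{q{\left(4 \left(\left(1 - -4\right) - 2\right) \right)} + \sqrt{-36 + 64}}\right)^{2} = \left(\frac{1}{\left(-1 + 4 \left(\left(1 - -4\right) - 2\right)\right)^{2} + \sqrt{-36 + 64}}\right)^{2} = \left(\frac{1}{\left(-1 + 4 \left(\left(1 + 4\right) - 2\right)\right)^{2} + \sqrt{28}}\right)^{2} = \left(\frac{1}{\left(-1 + 4 \left(5 - 2\right)\right)^{2} + 2 \sqrt{7}}\right)^{2} = \left(\frac{1}{\left(-1 + 4 \cdot 3\right)^{2} + 2 \sqrt{7}}\right)^{2} = \left(\frac{1}{\left(-1 + 12\right)^{2} + 2 \sqrt{7}}\right)^{2} = \left(\frac{1}{11^{2} + 2 \sqrt{7}}\right)^{2} = \left(\frac{1}{121 + 2 \sqrt{7}}\right)^{2} = \frac{1}{\left(121 + 2 \sqrt{7}\right)^{2}}$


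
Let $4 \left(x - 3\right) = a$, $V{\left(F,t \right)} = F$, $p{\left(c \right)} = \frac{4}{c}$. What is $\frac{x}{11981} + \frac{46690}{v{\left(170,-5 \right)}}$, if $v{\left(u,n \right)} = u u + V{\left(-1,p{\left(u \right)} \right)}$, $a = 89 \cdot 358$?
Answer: $\frac{1579349143}{692477838} \approx 2.2807$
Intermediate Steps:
$a = 31862$
$x = \frac{15937}{2}$ ($x = 3 + \frac{1}{4} \cdot 31862 = 3 + \frac{15931}{2} = \frac{15937}{2} \approx 7968.5$)
$v{\left(u,n \right)} = -1 + u^{2}$ ($v{\left(u,n \right)} = u u - 1 = u^{2} - 1 = -1 + u^{2}$)
$\frac{x}{11981} + \frac{46690}{v{\left(170,-5 \right)}} = \frac{15937}{2 \cdot 11981} + \frac{46690}{-1 + 170^{2}} = \frac{15937}{2} \cdot \frac{1}{11981} + \frac{46690}{-1 + 28900} = \frac{15937}{23962} + \frac{46690}{28899} = \frac{1579349143}{692477838}$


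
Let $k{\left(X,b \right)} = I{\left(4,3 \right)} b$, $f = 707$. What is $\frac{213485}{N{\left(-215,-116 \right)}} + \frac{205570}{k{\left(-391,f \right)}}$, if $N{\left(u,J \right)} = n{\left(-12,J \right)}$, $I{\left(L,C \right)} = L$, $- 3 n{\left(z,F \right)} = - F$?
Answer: $- \frac{446840155}{82012} \approx -5448.5$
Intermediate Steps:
$n{\left(z,F \right)} = \frac{F}{3}$ ($n{\left(z,F \right)} = - \frac{\left(-1\right) F}{3} = \frac{F}{3}$)
$N{\left(u,J \right)} = \frac{J}{3}$
$k{\left(X,b \right)} = 4 b$
$\frac{213485}{N{\left(-215,-116 \right)}} + \frac{205570}{k{\left(-391,f \right)}} = \frac{213485}{\frac{1}{3} \left(-116\right)} + \frac{205570}{4 \cdot 707} = \frac{213485}{- \frac{116}{3}} + \frac{205570}{2828} = 213485 \left(- \frac{3}{116}\right) + 205570 \cdot \frac{1}{2828} = - \frac{640455}{116} + \frac{102785}{1414} = - \frac{446840155}{82012}$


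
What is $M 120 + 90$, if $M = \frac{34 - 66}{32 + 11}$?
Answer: $\frac{30}{43} \approx 0.69767$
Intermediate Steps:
$M = - \frac{32}{43} \approx -0.74419$
$M 120 + 90 = \left(- \frac{32}{43}\right) 120 + 90 = - \frac{3840}{43} + 90 = \frac{30}{43}$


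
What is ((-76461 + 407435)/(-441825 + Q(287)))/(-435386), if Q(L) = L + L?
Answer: 23641/13722464849 ≈ 1.7228e-6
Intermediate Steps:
Q(L) = 2*L
((-76461 + 407435)/(-441825 + Q(287)))/(-435386) = ((-76461 + 407435)/(-441825 + 2*287))/(-435386) = (330974/(-441825 + 574))*(-1/435386) = (330974/(-441251))*(-1/435386) = (330974*(-1/441251))*(-1/435386) = -330974/441251*(-1/435386) = 23641/13722464849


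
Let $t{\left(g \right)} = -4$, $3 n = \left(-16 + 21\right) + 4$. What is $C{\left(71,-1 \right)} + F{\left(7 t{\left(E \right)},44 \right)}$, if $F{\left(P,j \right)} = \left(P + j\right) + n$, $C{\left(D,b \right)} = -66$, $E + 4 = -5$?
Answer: $-47$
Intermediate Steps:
$E = -9$ ($E = -4 - 5 = -9$)
$n = 3$ ($n = \frac{\left(-16 + 21\right) + 4}{3} = \frac{5 + 4}{3} = \frac{1}{3} \cdot 9 = 3$)
$F{\left(P,j \right)} = 3 + P + j$ ($F{\left(P,j \right)} = \left(P + j\right) + 3 = 3 + P + j$)
$C{\left(71,-1 \right)} + F{\left(7 t{\left(E \right)},44 \right)} = -66 + \left(3 + 7 \left(-4\right) + 44\right) = -66 + \left(3 - 28 + 44\right) = -66 + 19 = -47$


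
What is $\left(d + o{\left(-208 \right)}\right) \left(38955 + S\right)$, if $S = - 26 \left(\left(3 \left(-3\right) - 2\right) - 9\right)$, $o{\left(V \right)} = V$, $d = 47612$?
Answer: $1871272900$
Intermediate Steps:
$S = 520$ ($S = - 26 \left(\left(-9 - 2\right) - 9\right) = - 26 \left(-11 - 9\right) = \left(-26\right) \left(-20\right) = 520$)
$\left(d + o{\left(-208 \right)}\right) \left(38955 + S\right) = \left(47612 - 208\right) \left(38955 + 520\right) = 47404 \cdot 39475 = 1871272900$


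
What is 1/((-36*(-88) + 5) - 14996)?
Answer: -1/11823 ≈ -8.4581e-5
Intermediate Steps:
1/((-36*(-88) + 5) - 14996) = 1/((3168 + 5) - 14996) = 1/(3173 - 14996) = 1/(-11823) = -1/11823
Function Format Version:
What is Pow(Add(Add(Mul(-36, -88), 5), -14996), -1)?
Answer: Rational(-1, 11823) ≈ -8.4581e-5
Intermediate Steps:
Pow(Add(Add(Mul(-36, -88), 5), -14996), -1) = Pow(Add(Add(3168, 5), -14996), -1) = Pow(Add(3173, -14996), -1) = Pow(-11823, -1) = Rational(-1, 11823)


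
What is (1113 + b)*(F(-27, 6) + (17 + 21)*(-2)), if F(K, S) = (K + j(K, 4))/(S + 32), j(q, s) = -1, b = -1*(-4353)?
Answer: -7969428/19 ≈ -4.1944e+5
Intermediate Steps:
b = 4353
F(K, S) = (-1 + K)/(32 + S) (F(K, S) = (K - 1)/(S + 32) = (-1 + K)/(32 + S))
(1113 + b)*(F(-27, 6) + (17 + 21)*(-2)) = (1113 + 4353)*((-1 - 27)/(32 + 6) + (17 + 21)*(-2)) = 5466*(-28/38 + 38*(-2)) = 5466*((1/38)*(-28) - 76) = 5466*(-14/19 - 76) = 5466*(-1458/19) = -7969428/19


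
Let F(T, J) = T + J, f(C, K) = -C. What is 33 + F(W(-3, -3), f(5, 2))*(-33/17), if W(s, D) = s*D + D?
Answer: 528/17 ≈ 31.059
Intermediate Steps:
W(s, D) = D + D*s (W(s, D) = D*s + D = D + D*s)
F(T, J) = J + T
33 + F(W(-3, -3), f(5, 2))*(-33/17) = 33 + (-1*5 - 3*(1 - 3))*(-33/17) = 33 + (-5 - 3*(-2))*(-33*1/17) = 33 + (-5 + 6)*(-33/17) = 33 + 1*(-33/17) = 33 - 33/17 = 528/17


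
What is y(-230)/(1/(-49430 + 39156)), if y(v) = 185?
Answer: -1900690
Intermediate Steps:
y(-230)/(1/(-49430 + 39156)) = 185/(1/(-49430 + 39156)) = 185/(1/(-10274)) = 185/(-1/10274) = 185*(-10274) = -1900690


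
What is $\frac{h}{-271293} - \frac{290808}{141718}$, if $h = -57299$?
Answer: $- \frac{3216994321}{1747595517} \approx -1.8408$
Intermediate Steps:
$\frac{h}{-271293} - \frac{290808}{141718} = - \frac{57299}{-271293} - \frac{290808}{141718} = \left(-57299\right) \left(- \frac{1}{271293}\right) - \frac{145404}{70859} = \frac{5209}{24663} - \frac{145404}{70859} = - \frac{3216994321}{1747595517}$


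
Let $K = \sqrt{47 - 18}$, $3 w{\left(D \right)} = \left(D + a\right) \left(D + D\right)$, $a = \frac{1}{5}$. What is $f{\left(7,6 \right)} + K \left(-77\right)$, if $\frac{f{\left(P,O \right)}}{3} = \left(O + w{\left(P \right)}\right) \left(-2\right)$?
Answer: $- \frac{1188}{5} - 77 \sqrt{29} \approx -652.26$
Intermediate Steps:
$a = \frac{1}{5} \approx 0.2$
$w{\left(D \right)} = \frac{2 D \left(\frac{1}{5} + D\right)}{3}$ ($w{\left(D \right)} = \frac{\left(D + \frac{1}{5}\right) \left(D + D\right)}{3} = \frac{\left(\frac{1}{5} + D\right) 2 D}{3} = \frac{2 D \left(\frac{1}{5} + D\right)}{3}$)
$K = \sqrt{29} \approx 5.3852$
$f{\left(P,O \right)} = - 6 O - \frac{4 P \left(1 + 5 P\right)}{5}$ ($f{\left(P,O \right)} = 3 \left(O + \frac{2 P \left(1 + 5 P\right)}{15}\right) \left(-2\right) = 3 \left(- 2 O - \frac{4 P \left(1 + 5 P\right)}{15}\right) = - 6 O - \frac{4 P \left(1 + 5 P\right)}{5}$)
$f{\left(7,6 \right)} + K \left(-77\right) = \left(\left(-6\right) 6 - \frac{28 \left(1 + 5 \cdot 7\right)}{5}\right) + \sqrt{29} \left(-77\right) = \left(-36 - \frac{28 \left(1 + 35\right)}{5}\right) - 77 \sqrt{29} = \left(-36 - \frac{28}{5} \cdot 36\right) - 77 \sqrt{29} = \left(-36 - \frac{1008}{5}\right) - 77 \sqrt{29} = - \frac{1188}{5} - 77 \sqrt{29}$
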